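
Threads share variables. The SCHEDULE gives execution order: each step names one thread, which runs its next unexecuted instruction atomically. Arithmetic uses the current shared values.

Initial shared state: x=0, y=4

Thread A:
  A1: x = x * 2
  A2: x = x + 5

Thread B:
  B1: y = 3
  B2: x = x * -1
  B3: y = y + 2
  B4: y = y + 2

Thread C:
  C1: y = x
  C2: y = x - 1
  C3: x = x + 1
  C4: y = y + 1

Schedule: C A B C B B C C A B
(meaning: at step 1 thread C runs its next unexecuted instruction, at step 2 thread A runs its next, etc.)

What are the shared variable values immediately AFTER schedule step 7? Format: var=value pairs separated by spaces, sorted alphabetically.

Step 1: thread C executes C1 (y = x). Shared: x=0 y=0. PCs: A@0 B@0 C@1
Step 2: thread A executes A1 (x = x * 2). Shared: x=0 y=0. PCs: A@1 B@0 C@1
Step 3: thread B executes B1 (y = 3). Shared: x=0 y=3. PCs: A@1 B@1 C@1
Step 4: thread C executes C2 (y = x - 1). Shared: x=0 y=-1. PCs: A@1 B@1 C@2
Step 5: thread B executes B2 (x = x * -1). Shared: x=0 y=-1. PCs: A@1 B@2 C@2
Step 6: thread B executes B3 (y = y + 2). Shared: x=0 y=1. PCs: A@1 B@3 C@2
Step 7: thread C executes C3 (x = x + 1). Shared: x=1 y=1. PCs: A@1 B@3 C@3

Answer: x=1 y=1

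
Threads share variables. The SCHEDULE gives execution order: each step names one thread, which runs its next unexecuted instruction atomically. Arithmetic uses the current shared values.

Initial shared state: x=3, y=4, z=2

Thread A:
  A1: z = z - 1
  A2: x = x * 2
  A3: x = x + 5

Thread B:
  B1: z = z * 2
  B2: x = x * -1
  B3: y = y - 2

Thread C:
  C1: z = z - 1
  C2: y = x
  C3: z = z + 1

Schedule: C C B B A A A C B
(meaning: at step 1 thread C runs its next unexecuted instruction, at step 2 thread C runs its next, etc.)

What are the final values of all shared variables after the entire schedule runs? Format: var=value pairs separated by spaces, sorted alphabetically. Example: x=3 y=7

Step 1: thread C executes C1 (z = z - 1). Shared: x=3 y=4 z=1. PCs: A@0 B@0 C@1
Step 2: thread C executes C2 (y = x). Shared: x=3 y=3 z=1. PCs: A@0 B@0 C@2
Step 3: thread B executes B1 (z = z * 2). Shared: x=3 y=3 z=2. PCs: A@0 B@1 C@2
Step 4: thread B executes B2 (x = x * -1). Shared: x=-3 y=3 z=2. PCs: A@0 B@2 C@2
Step 5: thread A executes A1 (z = z - 1). Shared: x=-3 y=3 z=1. PCs: A@1 B@2 C@2
Step 6: thread A executes A2 (x = x * 2). Shared: x=-6 y=3 z=1. PCs: A@2 B@2 C@2
Step 7: thread A executes A3 (x = x + 5). Shared: x=-1 y=3 z=1. PCs: A@3 B@2 C@2
Step 8: thread C executes C3 (z = z + 1). Shared: x=-1 y=3 z=2. PCs: A@3 B@2 C@3
Step 9: thread B executes B3 (y = y - 2). Shared: x=-1 y=1 z=2. PCs: A@3 B@3 C@3

Answer: x=-1 y=1 z=2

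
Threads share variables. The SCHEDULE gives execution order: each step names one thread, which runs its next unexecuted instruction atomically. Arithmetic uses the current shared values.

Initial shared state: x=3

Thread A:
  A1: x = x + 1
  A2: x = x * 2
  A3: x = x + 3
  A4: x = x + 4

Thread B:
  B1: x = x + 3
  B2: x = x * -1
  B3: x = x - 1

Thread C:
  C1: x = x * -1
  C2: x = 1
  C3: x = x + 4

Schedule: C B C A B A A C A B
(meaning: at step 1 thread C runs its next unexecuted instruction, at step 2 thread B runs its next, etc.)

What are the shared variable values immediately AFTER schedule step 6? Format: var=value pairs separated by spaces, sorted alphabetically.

Step 1: thread C executes C1 (x = x * -1). Shared: x=-3. PCs: A@0 B@0 C@1
Step 2: thread B executes B1 (x = x + 3). Shared: x=0. PCs: A@0 B@1 C@1
Step 3: thread C executes C2 (x = 1). Shared: x=1. PCs: A@0 B@1 C@2
Step 4: thread A executes A1 (x = x + 1). Shared: x=2. PCs: A@1 B@1 C@2
Step 5: thread B executes B2 (x = x * -1). Shared: x=-2. PCs: A@1 B@2 C@2
Step 6: thread A executes A2 (x = x * 2). Shared: x=-4. PCs: A@2 B@2 C@2

Answer: x=-4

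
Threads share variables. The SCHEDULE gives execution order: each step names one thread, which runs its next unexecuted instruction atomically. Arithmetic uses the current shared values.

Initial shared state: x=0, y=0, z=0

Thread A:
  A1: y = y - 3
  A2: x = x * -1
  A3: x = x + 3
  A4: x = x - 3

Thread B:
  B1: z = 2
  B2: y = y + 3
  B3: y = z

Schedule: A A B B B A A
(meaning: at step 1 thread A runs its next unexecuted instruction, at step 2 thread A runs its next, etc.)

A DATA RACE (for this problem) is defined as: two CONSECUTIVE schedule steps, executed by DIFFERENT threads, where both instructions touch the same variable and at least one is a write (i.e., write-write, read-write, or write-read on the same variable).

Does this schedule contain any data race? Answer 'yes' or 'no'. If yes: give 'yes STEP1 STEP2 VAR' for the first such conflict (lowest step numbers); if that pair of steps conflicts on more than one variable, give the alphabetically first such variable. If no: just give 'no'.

Steps 1,2: same thread (A). No race.
Steps 2,3: A(r=x,w=x) vs B(r=-,w=z). No conflict.
Steps 3,4: same thread (B). No race.
Steps 4,5: same thread (B). No race.
Steps 5,6: B(r=z,w=y) vs A(r=x,w=x). No conflict.
Steps 6,7: same thread (A). No race.

Answer: no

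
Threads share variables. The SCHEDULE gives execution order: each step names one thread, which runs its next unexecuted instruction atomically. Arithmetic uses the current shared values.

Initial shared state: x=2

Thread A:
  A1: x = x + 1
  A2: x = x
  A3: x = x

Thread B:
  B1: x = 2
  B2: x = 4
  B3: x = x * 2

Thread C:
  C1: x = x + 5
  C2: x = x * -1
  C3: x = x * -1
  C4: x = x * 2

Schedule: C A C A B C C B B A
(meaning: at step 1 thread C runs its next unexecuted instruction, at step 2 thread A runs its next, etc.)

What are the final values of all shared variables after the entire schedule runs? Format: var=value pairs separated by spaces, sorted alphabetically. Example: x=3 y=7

Step 1: thread C executes C1 (x = x + 5). Shared: x=7. PCs: A@0 B@0 C@1
Step 2: thread A executes A1 (x = x + 1). Shared: x=8. PCs: A@1 B@0 C@1
Step 3: thread C executes C2 (x = x * -1). Shared: x=-8. PCs: A@1 B@0 C@2
Step 4: thread A executes A2 (x = x). Shared: x=-8. PCs: A@2 B@0 C@2
Step 5: thread B executes B1 (x = 2). Shared: x=2. PCs: A@2 B@1 C@2
Step 6: thread C executes C3 (x = x * -1). Shared: x=-2. PCs: A@2 B@1 C@3
Step 7: thread C executes C4 (x = x * 2). Shared: x=-4. PCs: A@2 B@1 C@4
Step 8: thread B executes B2 (x = 4). Shared: x=4. PCs: A@2 B@2 C@4
Step 9: thread B executes B3 (x = x * 2). Shared: x=8. PCs: A@2 B@3 C@4
Step 10: thread A executes A3 (x = x). Shared: x=8. PCs: A@3 B@3 C@4

Answer: x=8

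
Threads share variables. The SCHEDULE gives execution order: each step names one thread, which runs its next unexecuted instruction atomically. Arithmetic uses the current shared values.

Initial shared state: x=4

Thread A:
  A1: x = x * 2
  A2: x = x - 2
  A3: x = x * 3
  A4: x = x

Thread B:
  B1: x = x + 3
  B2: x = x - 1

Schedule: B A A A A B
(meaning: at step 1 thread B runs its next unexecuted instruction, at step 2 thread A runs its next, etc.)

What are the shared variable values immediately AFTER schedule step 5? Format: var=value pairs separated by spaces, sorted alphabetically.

Answer: x=36

Derivation:
Step 1: thread B executes B1 (x = x + 3). Shared: x=7. PCs: A@0 B@1
Step 2: thread A executes A1 (x = x * 2). Shared: x=14. PCs: A@1 B@1
Step 3: thread A executes A2 (x = x - 2). Shared: x=12. PCs: A@2 B@1
Step 4: thread A executes A3 (x = x * 3). Shared: x=36. PCs: A@3 B@1
Step 5: thread A executes A4 (x = x). Shared: x=36. PCs: A@4 B@1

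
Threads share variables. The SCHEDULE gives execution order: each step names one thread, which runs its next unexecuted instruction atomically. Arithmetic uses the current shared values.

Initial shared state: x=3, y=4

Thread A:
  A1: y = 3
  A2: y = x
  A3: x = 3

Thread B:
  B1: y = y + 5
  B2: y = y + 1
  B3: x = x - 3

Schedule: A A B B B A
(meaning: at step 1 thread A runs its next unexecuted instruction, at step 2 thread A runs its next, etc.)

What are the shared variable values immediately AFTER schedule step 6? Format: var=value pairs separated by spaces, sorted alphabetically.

Answer: x=3 y=9

Derivation:
Step 1: thread A executes A1 (y = 3). Shared: x=3 y=3. PCs: A@1 B@0
Step 2: thread A executes A2 (y = x). Shared: x=3 y=3. PCs: A@2 B@0
Step 3: thread B executes B1 (y = y + 5). Shared: x=3 y=8. PCs: A@2 B@1
Step 4: thread B executes B2 (y = y + 1). Shared: x=3 y=9. PCs: A@2 B@2
Step 5: thread B executes B3 (x = x - 3). Shared: x=0 y=9. PCs: A@2 B@3
Step 6: thread A executes A3 (x = 3). Shared: x=3 y=9. PCs: A@3 B@3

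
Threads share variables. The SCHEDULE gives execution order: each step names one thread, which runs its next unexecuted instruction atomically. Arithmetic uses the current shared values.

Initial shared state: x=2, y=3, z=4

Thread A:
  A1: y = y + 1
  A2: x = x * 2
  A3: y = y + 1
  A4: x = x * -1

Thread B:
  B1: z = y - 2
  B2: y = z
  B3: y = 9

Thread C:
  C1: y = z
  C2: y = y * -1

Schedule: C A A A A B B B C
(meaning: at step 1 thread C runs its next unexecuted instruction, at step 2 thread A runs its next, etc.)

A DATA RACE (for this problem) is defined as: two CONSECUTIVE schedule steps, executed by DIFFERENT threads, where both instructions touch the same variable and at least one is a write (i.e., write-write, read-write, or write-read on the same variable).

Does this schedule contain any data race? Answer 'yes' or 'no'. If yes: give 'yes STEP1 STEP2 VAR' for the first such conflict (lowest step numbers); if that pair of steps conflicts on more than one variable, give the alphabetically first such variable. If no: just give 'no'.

Answer: yes 1 2 y

Derivation:
Steps 1,2: C(y = z) vs A(y = y + 1). RACE on y (W-W).
Steps 2,3: same thread (A). No race.
Steps 3,4: same thread (A). No race.
Steps 4,5: same thread (A). No race.
Steps 5,6: A(r=x,w=x) vs B(r=y,w=z). No conflict.
Steps 6,7: same thread (B). No race.
Steps 7,8: same thread (B). No race.
Steps 8,9: B(y = 9) vs C(y = y * -1). RACE on y (W-W).
First conflict at steps 1,2.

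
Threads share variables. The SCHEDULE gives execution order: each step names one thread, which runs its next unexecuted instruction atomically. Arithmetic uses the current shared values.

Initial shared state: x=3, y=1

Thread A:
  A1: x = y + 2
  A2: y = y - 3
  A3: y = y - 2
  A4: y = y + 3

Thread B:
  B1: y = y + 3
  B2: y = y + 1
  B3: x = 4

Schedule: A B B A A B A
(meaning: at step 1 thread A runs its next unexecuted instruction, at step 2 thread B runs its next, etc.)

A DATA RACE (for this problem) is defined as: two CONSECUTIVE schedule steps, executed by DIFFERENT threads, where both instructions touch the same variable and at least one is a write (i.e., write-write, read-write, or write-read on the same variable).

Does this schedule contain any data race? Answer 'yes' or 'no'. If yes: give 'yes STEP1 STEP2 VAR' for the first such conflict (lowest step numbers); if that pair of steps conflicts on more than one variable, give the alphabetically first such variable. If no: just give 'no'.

Steps 1,2: A(x = y + 2) vs B(y = y + 3). RACE on y (R-W).
Steps 2,3: same thread (B). No race.
Steps 3,4: B(y = y + 1) vs A(y = y - 3). RACE on y (W-W).
Steps 4,5: same thread (A). No race.
Steps 5,6: A(r=y,w=y) vs B(r=-,w=x). No conflict.
Steps 6,7: B(r=-,w=x) vs A(r=y,w=y). No conflict.
First conflict at steps 1,2.

Answer: yes 1 2 y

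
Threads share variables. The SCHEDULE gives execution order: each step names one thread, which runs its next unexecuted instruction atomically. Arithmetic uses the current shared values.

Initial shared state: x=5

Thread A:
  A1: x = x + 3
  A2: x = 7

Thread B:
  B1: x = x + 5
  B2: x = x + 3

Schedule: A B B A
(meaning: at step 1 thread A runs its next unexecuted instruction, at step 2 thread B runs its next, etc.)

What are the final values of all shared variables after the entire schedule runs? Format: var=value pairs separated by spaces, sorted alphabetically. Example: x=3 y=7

Step 1: thread A executes A1 (x = x + 3). Shared: x=8. PCs: A@1 B@0
Step 2: thread B executes B1 (x = x + 5). Shared: x=13. PCs: A@1 B@1
Step 3: thread B executes B2 (x = x + 3). Shared: x=16. PCs: A@1 B@2
Step 4: thread A executes A2 (x = 7). Shared: x=7. PCs: A@2 B@2

Answer: x=7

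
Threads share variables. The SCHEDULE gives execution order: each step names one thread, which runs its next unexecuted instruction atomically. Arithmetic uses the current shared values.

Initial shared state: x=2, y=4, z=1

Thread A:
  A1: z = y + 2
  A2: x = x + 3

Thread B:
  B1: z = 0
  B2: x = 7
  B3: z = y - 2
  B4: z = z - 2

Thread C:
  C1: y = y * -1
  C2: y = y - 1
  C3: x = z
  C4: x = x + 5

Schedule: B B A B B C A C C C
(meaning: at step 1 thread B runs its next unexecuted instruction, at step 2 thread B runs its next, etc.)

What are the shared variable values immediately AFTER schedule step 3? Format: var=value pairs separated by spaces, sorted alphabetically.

Answer: x=7 y=4 z=6

Derivation:
Step 1: thread B executes B1 (z = 0). Shared: x=2 y=4 z=0. PCs: A@0 B@1 C@0
Step 2: thread B executes B2 (x = 7). Shared: x=7 y=4 z=0. PCs: A@0 B@2 C@0
Step 3: thread A executes A1 (z = y + 2). Shared: x=7 y=4 z=6. PCs: A@1 B@2 C@0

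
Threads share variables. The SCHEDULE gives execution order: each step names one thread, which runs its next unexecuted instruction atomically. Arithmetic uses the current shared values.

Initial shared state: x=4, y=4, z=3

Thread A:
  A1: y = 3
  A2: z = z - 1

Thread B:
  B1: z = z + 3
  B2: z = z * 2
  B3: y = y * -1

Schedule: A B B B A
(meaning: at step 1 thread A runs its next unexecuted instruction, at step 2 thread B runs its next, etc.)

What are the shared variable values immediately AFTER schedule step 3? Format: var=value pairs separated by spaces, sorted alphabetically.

Answer: x=4 y=3 z=12

Derivation:
Step 1: thread A executes A1 (y = 3). Shared: x=4 y=3 z=3. PCs: A@1 B@0
Step 2: thread B executes B1 (z = z + 3). Shared: x=4 y=3 z=6. PCs: A@1 B@1
Step 3: thread B executes B2 (z = z * 2). Shared: x=4 y=3 z=12. PCs: A@1 B@2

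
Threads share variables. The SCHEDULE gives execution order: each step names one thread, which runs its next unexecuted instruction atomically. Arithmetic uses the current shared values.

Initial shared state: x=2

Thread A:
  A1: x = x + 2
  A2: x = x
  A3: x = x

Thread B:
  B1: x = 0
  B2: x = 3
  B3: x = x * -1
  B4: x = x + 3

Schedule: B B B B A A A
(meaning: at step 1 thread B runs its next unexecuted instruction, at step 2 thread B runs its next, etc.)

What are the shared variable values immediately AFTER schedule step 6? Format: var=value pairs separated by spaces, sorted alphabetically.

Step 1: thread B executes B1 (x = 0). Shared: x=0. PCs: A@0 B@1
Step 2: thread B executes B2 (x = 3). Shared: x=3. PCs: A@0 B@2
Step 3: thread B executes B3 (x = x * -1). Shared: x=-3. PCs: A@0 B@3
Step 4: thread B executes B4 (x = x + 3). Shared: x=0. PCs: A@0 B@4
Step 5: thread A executes A1 (x = x + 2). Shared: x=2. PCs: A@1 B@4
Step 6: thread A executes A2 (x = x). Shared: x=2. PCs: A@2 B@4

Answer: x=2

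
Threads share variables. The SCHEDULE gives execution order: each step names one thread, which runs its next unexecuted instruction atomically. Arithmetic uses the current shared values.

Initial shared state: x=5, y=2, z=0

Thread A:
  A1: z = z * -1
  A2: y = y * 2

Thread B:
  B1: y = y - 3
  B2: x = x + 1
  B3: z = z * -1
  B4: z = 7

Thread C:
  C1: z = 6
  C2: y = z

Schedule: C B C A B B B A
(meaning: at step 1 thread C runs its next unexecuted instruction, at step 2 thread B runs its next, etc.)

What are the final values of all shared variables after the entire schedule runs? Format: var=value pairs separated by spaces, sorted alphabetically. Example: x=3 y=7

Step 1: thread C executes C1 (z = 6). Shared: x=5 y=2 z=6. PCs: A@0 B@0 C@1
Step 2: thread B executes B1 (y = y - 3). Shared: x=5 y=-1 z=6. PCs: A@0 B@1 C@1
Step 3: thread C executes C2 (y = z). Shared: x=5 y=6 z=6. PCs: A@0 B@1 C@2
Step 4: thread A executes A1 (z = z * -1). Shared: x=5 y=6 z=-6. PCs: A@1 B@1 C@2
Step 5: thread B executes B2 (x = x + 1). Shared: x=6 y=6 z=-6. PCs: A@1 B@2 C@2
Step 6: thread B executes B3 (z = z * -1). Shared: x=6 y=6 z=6. PCs: A@1 B@3 C@2
Step 7: thread B executes B4 (z = 7). Shared: x=6 y=6 z=7. PCs: A@1 B@4 C@2
Step 8: thread A executes A2 (y = y * 2). Shared: x=6 y=12 z=7. PCs: A@2 B@4 C@2

Answer: x=6 y=12 z=7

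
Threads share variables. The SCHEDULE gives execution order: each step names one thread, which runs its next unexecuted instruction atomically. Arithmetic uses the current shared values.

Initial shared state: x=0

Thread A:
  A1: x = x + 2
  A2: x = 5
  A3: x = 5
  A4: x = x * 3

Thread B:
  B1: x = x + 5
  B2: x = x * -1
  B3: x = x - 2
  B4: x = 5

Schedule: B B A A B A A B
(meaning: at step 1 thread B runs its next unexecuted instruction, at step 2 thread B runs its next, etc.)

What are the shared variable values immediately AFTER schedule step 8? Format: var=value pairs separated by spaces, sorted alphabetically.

Answer: x=5

Derivation:
Step 1: thread B executes B1 (x = x + 5). Shared: x=5. PCs: A@0 B@1
Step 2: thread B executes B2 (x = x * -1). Shared: x=-5. PCs: A@0 B@2
Step 3: thread A executes A1 (x = x + 2). Shared: x=-3. PCs: A@1 B@2
Step 4: thread A executes A2 (x = 5). Shared: x=5. PCs: A@2 B@2
Step 5: thread B executes B3 (x = x - 2). Shared: x=3. PCs: A@2 B@3
Step 6: thread A executes A3 (x = 5). Shared: x=5. PCs: A@3 B@3
Step 7: thread A executes A4 (x = x * 3). Shared: x=15. PCs: A@4 B@3
Step 8: thread B executes B4 (x = 5). Shared: x=5. PCs: A@4 B@4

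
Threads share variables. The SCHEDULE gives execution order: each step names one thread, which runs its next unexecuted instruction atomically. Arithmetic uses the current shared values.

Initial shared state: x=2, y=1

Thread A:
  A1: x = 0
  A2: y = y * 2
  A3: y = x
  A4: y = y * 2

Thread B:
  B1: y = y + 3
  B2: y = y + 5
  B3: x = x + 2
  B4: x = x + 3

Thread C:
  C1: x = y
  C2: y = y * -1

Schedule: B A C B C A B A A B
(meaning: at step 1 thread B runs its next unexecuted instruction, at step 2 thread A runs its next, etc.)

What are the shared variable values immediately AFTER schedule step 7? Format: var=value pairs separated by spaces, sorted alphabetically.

Answer: x=6 y=-18

Derivation:
Step 1: thread B executes B1 (y = y + 3). Shared: x=2 y=4. PCs: A@0 B@1 C@0
Step 2: thread A executes A1 (x = 0). Shared: x=0 y=4. PCs: A@1 B@1 C@0
Step 3: thread C executes C1 (x = y). Shared: x=4 y=4. PCs: A@1 B@1 C@1
Step 4: thread B executes B2 (y = y + 5). Shared: x=4 y=9. PCs: A@1 B@2 C@1
Step 5: thread C executes C2 (y = y * -1). Shared: x=4 y=-9. PCs: A@1 B@2 C@2
Step 6: thread A executes A2 (y = y * 2). Shared: x=4 y=-18. PCs: A@2 B@2 C@2
Step 7: thread B executes B3 (x = x + 2). Shared: x=6 y=-18. PCs: A@2 B@3 C@2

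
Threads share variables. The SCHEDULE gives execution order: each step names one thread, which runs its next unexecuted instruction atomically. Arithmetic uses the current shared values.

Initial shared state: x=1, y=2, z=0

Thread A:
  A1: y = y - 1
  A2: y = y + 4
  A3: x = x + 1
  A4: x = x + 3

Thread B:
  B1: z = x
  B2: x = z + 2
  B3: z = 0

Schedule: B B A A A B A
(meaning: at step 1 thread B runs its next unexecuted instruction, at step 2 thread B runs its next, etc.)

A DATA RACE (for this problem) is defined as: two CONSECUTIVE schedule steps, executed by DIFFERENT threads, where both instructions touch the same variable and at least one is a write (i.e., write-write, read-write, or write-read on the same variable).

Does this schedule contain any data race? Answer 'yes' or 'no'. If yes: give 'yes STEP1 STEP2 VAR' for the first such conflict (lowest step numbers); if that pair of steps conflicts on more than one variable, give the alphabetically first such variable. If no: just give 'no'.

Answer: no

Derivation:
Steps 1,2: same thread (B). No race.
Steps 2,3: B(r=z,w=x) vs A(r=y,w=y). No conflict.
Steps 3,4: same thread (A). No race.
Steps 4,5: same thread (A). No race.
Steps 5,6: A(r=x,w=x) vs B(r=-,w=z). No conflict.
Steps 6,7: B(r=-,w=z) vs A(r=x,w=x). No conflict.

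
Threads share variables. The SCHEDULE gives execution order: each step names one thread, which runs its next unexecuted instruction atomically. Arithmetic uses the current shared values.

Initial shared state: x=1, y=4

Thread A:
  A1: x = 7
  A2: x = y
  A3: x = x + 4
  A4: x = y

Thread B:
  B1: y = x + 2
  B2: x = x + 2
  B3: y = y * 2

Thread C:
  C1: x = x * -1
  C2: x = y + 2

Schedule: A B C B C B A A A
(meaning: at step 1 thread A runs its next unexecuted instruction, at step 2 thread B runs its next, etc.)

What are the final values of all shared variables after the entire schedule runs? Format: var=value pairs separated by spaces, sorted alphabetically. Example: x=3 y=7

Answer: x=18 y=18

Derivation:
Step 1: thread A executes A1 (x = 7). Shared: x=7 y=4. PCs: A@1 B@0 C@0
Step 2: thread B executes B1 (y = x + 2). Shared: x=7 y=9. PCs: A@1 B@1 C@0
Step 3: thread C executes C1 (x = x * -1). Shared: x=-7 y=9. PCs: A@1 B@1 C@1
Step 4: thread B executes B2 (x = x + 2). Shared: x=-5 y=9. PCs: A@1 B@2 C@1
Step 5: thread C executes C2 (x = y + 2). Shared: x=11 y=9. PCs: A@1 B@2 C@2
Step 6: thread B executes B3 (y = y * 2). Shared: x=11 y=18. PCs: A@1 B@3 C@2
Step 7: thread A executes A2 (x = y). Shared: x=18 y=18. PCs: A@2 B@3 C@2
Step 8: thread A executes A3 (x = x + 4). Shared: x=22 y=18. PCs: A@3 B@3 C@2
Step 9: thread A executes A4 (x = y). Shared: x=18 y=18. PCs: A@4 B@3 C@2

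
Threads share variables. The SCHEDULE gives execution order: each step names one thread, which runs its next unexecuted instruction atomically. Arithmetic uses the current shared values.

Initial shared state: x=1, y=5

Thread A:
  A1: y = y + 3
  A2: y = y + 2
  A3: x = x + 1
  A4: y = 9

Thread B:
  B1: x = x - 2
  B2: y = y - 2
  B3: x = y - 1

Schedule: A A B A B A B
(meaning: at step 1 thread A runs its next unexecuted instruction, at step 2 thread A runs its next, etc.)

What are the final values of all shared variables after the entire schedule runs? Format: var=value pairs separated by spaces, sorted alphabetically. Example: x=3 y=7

Step 1: thread A executes A1 (y = y + 3). Shared: x=1 y=8. PCs: A@1 B@0
Step 2: thread A executes A2 (y = y + 2). Shared: x=1 y=10. PCs: A@2 B@0
Step 3: thread B executes B1 (x = x - 2). Shared: x=-1 y=10. PCs: A@2 B@1
Step 4: thread A executes A3 (x = x + 1). Shared: x=0 y=10. PCs: A@3 B@1
Step 5: thread B executes B2 (y = y - 2). Shared: x=0 y=8. PCs: A@3 B@2
Step 6: thread A executes A4 (y = 9). Shared: x=0 y=9. PCs: A@4 B@2
Step 7: thread B executes B3 (x = y - 1). Shared: x=8 y=9. PCs: A@4 B@3

Answer: x=8 y=9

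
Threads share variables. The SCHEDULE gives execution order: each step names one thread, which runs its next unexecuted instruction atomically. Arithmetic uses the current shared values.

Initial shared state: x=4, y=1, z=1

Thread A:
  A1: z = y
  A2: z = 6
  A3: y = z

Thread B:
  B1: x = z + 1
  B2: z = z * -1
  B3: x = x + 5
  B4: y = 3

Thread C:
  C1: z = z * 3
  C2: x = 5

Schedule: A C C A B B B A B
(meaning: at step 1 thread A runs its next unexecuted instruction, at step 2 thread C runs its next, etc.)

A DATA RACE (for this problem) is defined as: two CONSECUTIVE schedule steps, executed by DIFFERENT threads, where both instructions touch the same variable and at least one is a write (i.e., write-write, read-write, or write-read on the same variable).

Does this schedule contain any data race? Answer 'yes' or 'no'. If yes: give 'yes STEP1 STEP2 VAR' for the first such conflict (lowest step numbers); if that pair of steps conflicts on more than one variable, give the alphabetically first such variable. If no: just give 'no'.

Steps 1,2: A(z = y) vs C(z = z * 3). RACE on z (W-W).
Steps 2,3: same thread (C). No race.
Steps 3,4: C(r=-,w=x) vs A(r=-,w=z). No conflict.
Steps 4,5: A(z = 6) vs B(x = z + 1). RACE on z (W-R).
Steps 5,6: same thread (B). No race.
Steps 6,7: same thread (B). No race.
Steps 7,8: B(r=x,w=x) vs A(r=z,w=y). No conflict.
Steps 8,9: A(y = z) vs B(y = 3). RACE on y (W-W).
First conflict at steps 1,2.

Answer: yes 1 2 z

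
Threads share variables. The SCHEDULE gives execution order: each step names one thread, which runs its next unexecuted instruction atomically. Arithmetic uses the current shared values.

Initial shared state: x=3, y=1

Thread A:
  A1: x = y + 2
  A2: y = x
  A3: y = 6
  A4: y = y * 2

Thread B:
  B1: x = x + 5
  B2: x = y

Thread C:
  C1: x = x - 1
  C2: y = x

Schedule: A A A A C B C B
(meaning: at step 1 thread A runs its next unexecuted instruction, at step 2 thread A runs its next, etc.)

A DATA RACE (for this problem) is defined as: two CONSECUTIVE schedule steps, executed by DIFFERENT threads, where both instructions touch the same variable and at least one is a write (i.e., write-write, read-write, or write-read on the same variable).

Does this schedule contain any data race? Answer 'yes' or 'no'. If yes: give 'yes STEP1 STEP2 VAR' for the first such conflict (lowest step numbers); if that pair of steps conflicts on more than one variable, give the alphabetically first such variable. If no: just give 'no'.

Answer: yes 5 6 x

Derivation:
Steps 1,2: same thread (A). No race.
Steps 2,3: same thread (A). No race.
Steps 3,4: same thread (A). No race.
Steps 4,5: A(r=y,w=y) vs C(r=x,w=x). No conflict.
Steps 5,6: C(x = x - 1) vs B(x = x + 5). RACE on x (W-W).
Steps 6,7: B(x = x + 5) vs C(y = x). RACE on x (W-R).
Steps 7,8: C(y = x) vs B(x = y). RACE on x (R-W), y (W-R). Multiple vars; alphabetically first is x.
First conflict at steps 5,6.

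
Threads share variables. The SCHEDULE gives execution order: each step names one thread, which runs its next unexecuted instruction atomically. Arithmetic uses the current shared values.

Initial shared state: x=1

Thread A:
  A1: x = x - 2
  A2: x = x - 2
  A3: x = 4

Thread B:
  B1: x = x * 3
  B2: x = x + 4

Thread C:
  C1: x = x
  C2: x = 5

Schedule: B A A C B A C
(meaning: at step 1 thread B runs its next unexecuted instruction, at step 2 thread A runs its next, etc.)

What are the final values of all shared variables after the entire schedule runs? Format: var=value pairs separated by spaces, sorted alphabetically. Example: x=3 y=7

Answer: x=5

Derivation:
Step 1: thread B executes B1 (x = x * 3). Shared: x=3. PCs: A@0 B@1 C@0
Step 2: thread A executes A1 (x = x - 2). Shared: x=1. PCs: A@1 B@1 C@0
Step 3: thread A executes A2 (x = x - 2). Shared: x=-1. PCs: A@2 B@1 C@0
Step 4: thread C executes C1 (x = x). Shared: x=-1. PCs: A@2 B@1 C@1
Step 5: thread B executes B2 (x = x + 4). Shared: x=3. PCs: A@2 B@2 C@1
Step 6: thread A executes A3 (x = 4). Shared: x=4. PCs: A@3 B@2 C@1
Step 7: thread C executes C2 (x = 5). Shared: x=5. PCs: A@3 B@2 C@2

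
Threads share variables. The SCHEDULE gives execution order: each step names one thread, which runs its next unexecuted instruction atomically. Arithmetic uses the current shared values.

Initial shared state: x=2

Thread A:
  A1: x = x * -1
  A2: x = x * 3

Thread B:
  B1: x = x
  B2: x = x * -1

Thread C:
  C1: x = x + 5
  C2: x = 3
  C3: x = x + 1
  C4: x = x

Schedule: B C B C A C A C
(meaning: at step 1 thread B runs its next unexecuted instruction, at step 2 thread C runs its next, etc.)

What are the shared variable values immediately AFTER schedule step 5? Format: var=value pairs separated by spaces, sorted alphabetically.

Answer: x=-3

Derivation:
Step 1: thread B executes B1 (x = x). Shared: x=2. PCs: A@0 B@1 C@0
Step 2: thread C executes C1 (x = x + 5). Shared: x=7. PCs: A@0 B@1 C@1
Step 3: thread B executes B2 (x = x * -1). Shared: x=-7. PCs: A@0 B@2 C@1
Step 4: thread C executes C2 (x = 3). Shared: x=3. PCs: A@0 B@2 C@2
Step 5: thread A executes A1 (x = x * -1). Shared: x=-3. PCs: A@1 B@2 C@2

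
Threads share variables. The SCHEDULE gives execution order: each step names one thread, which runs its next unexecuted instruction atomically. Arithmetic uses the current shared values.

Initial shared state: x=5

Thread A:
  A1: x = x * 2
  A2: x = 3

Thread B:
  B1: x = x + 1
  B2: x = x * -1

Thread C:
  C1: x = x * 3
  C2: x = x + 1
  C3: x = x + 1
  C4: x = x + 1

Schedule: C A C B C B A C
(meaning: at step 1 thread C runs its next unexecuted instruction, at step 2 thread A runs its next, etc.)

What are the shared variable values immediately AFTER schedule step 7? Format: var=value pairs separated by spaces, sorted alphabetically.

Answer: x=3

Derivation:
Step 1: thread C executes C1 (x = x * 3). Shared: x=15. PCs: A@0 B@0 C@1
Step 2: thread A executes A1 (x = x * 2). Shared: x=30. PCs: A@1 B@0 C@1
Step 3: thread C executes C2 (x = x + 1). Shared: x=31. PCs: A@1 B@0 C@2
Step 4: thread B executes B1 (x = x + 1). Shared: x=32. PCs: A@1 B@1 C@2
Step 5: thread C executes C3 (x = x + 1). Shared: x=33. PCs: A@1 B@1 C@3
Step 6: thread B executes B2 (x = x * -1). Shared: x=-33. PCs: A@1 B@2 C@3
Step 7: thread A executes A2 (x = 3). Shared: x=3. PCs: A@2 B@2 C@3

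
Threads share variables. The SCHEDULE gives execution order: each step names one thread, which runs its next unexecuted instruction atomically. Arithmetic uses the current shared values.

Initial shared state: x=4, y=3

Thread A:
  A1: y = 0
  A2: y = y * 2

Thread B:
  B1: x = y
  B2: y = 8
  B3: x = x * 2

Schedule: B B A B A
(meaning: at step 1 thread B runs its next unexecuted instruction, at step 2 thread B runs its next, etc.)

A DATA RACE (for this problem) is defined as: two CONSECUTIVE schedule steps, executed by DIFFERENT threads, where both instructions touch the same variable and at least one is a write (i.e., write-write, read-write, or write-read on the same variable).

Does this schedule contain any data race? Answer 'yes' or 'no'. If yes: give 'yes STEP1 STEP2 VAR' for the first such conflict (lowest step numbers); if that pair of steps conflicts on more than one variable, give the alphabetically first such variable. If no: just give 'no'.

Steps 1,2: same thread (B). No race.
Steps 2,3: B(y = 8) vs A(y = 0). RACE on y (W-W).
Steps 3,4: A(r=-,w=y) vs B(r=x,w=x). No conflict.
Steps 4,5: B(r=x,w=x) vs A(r=y,w=y). No conflict.
First conflict at steps 2,3.

Answer: yes 2 3 y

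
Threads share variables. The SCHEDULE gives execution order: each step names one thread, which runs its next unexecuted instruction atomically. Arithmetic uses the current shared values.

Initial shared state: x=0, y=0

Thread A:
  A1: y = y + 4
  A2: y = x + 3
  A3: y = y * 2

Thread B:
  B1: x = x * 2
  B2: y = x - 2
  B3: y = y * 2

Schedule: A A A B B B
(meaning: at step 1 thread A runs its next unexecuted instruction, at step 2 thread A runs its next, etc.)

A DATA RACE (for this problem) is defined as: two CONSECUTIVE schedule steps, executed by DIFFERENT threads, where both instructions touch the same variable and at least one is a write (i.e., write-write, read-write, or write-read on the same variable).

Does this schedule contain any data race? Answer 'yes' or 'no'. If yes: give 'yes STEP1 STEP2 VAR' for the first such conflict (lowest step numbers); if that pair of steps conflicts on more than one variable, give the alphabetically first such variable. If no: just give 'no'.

Steps 1,2: same thread (A). No race.
Steps 2,3: same thread (A). No race.
Steps 3,4: A(r=y,w=y) vs B(r=x,w=x). No conflict.
Steps 4,5: same thread (B). No race.
Steps 5,6: same thread (B). No race.

Answer: no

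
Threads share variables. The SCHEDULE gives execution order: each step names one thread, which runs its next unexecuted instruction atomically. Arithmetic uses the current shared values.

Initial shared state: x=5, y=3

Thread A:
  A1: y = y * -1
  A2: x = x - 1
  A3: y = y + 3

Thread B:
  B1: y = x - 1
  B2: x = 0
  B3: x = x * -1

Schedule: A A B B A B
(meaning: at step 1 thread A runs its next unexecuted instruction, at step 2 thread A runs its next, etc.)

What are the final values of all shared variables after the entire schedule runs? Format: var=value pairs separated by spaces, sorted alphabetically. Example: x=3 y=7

Step 1: thread A executes A1 (y = y * -1). Shared: x=5 y=-3. PCs: A@1 B@0
Step 2: thread A executes A2 (x = x - 1). Shared: x=4 y=-3. PCs: A@2 B@0
Step 3: thread B executes B1 (y = x - 1). Shared: x=4 y=3. PCs: A@2 B@1
Step 4: thread B executes B2 (x = 0). Shared: x=0 y=3. PCs: A@2 B@2
Step 5: thread A executes A3 (y = y + 3). Shared: x=0 y=6. PCs: A@3 B@2
Step 6: thread B executes B3 (x = x * -1). Shared: x=0 y=6. PCs: A@3 B@3

Answer: x=0 y=6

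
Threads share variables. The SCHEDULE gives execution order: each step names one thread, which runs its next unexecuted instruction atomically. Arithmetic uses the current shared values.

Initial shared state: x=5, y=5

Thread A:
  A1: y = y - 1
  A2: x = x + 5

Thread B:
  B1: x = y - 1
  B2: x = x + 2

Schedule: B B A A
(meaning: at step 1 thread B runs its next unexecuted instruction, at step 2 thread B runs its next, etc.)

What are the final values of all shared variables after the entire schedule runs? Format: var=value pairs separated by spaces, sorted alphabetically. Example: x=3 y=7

Answer: x=11 y=4

Derivation:
Step 1: thread B executes B1 (x = y - 1). Shared: x=4 y=5. PCs: A@0 B@1
Step 2: thread B executes B2 (x = x + 2). Shared: x=6 y=5. PCs: A@0 B@2
Step 3: thread A executes A1 (y = y - 1). Shared: x=6 y=4. PCs: A@1 B@2
Step 4: thread A executes A2 (x = x + 5). Shared: x=11 y=4. PCs: A@2 B@2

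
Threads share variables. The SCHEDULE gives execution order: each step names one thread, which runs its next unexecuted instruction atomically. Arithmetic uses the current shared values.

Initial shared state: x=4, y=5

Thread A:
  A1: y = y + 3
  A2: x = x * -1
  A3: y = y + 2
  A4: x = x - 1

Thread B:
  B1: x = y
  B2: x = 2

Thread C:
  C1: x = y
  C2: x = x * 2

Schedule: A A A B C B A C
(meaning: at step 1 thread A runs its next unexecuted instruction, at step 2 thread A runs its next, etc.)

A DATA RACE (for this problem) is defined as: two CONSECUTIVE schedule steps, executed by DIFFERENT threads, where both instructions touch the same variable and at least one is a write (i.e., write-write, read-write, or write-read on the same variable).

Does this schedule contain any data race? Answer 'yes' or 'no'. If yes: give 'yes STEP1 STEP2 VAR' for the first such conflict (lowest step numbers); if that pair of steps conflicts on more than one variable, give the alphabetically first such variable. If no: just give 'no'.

Steps 1,2: same thread (A). No race.
Steps 2,3: same thread (A). No race.
Steps 3,4: A(y = y + 2) vs B(x = y). RACE on y (W-R).
Steps 4,5: B(x = y) vs C(x = y). RACE on x (W-W).
Steps 5,6: C(x = y) vs B(x = 2). RACE on x (W-W).
Steps 6,7: B(x = 2) vs A(x = x - 1). RACE on x (W-W).
Steps 7,8: A(x = x - 1) vs C(x = x * 2). RACE on x (W-W).
First conflict at steps 3,4.

Answer: yes 3 4 y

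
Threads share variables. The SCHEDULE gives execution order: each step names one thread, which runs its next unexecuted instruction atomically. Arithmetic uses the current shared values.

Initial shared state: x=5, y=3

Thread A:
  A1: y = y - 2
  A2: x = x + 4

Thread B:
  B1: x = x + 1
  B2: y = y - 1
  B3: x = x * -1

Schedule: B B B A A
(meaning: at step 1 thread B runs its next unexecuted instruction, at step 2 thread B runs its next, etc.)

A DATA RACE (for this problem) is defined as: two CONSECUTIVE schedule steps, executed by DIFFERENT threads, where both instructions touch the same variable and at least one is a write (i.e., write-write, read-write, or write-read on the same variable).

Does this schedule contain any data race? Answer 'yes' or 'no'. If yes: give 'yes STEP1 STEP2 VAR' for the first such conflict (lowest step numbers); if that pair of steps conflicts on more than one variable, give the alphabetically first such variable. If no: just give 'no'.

Steps 1,2: same thread (B). No race.
Steps 2,3: same thread (B). No race.
Steps 3,4: B(r=x,w=x) vs A(r=y,w=y). No conflict.
Steps 4,5: same thread (A). No race.

Answer: no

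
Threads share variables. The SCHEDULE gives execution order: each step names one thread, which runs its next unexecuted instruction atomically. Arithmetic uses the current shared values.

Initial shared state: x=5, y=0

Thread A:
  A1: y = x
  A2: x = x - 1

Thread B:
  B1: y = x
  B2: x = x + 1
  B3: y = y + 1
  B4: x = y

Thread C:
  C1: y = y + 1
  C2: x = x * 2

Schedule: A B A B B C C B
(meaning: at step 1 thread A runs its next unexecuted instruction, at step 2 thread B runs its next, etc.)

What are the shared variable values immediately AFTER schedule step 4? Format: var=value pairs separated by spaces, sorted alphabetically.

Step 1: thread A executes A1 (y = x). Shared: x=5 y=5. PCs: A@1 B@0 C@0
Step 2: thread B executes B1 (y = x). Shared: x=5 y=5. PCs: A@1 B@1 C@0
Step 3: thread A executes A2 (x = x - 1). Shared: x=4 y=5. PCs: A@2 B@1 C@0
Step 4: thread B executes B2 (x = x + 1). Shared: x=5 y=5. PCs: A@2 B@2 C@0

Answer: x=5 y=5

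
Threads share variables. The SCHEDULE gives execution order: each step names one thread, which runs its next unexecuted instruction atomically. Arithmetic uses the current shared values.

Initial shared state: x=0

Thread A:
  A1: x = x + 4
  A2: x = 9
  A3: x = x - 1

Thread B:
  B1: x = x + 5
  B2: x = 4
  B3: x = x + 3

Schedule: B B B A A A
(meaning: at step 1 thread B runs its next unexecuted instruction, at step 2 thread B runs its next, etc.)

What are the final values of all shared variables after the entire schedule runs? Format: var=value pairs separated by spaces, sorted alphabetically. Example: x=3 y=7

Step 1: thread B executes B1 (x = x + 5). Shared: x=5. PCs: A@0 B@1
Step 2: thread B executes B2 (x = 4). Shared: x=4. PCs: A@0 B@2
Step 3: thread B executes B3 (x = x + 3). Shared: x=7. PCs: A@0 B@3
Step 4: thread A executes A1 (x = x + 4). Shared: x=11. PCs: A@1 B@3
Step 5: thread A executes A2 (x = 9). Shared: x=9. PCs: A@2 B@3
Step 6: thread A executes A3 (x = x - 1). Shared: x=8. PCs: A@3 B@3

Answer: x=8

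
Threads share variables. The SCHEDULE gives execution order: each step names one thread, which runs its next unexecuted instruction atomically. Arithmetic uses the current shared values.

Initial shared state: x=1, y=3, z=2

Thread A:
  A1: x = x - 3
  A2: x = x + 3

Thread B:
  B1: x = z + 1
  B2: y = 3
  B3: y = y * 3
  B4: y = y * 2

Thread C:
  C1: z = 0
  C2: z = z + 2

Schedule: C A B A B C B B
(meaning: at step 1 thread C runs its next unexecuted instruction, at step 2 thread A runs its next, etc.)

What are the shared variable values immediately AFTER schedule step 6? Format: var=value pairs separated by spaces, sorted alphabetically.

Answer: x=4 y=3 z=2

Derivation:
Step 1: thread C executes C1 (z = 0). Shared: x=1 y=3 z=0. PCs: A@0 B@0 C@1
Step 2: thread A executes A1 (x = x - 3). Shared: x=-2 y=3 z=0. PCs: A@1 B@0 C@1
Step 3: thread B executes B1 (x = z + 1). Shared: x=1 y=3 z=0. PCs: A@1 B@1 C@1
Step 4: thread A executes A2 (x = x + 3). Shared: x=4 y=3 z=0. PCs: A@2 B@1 C@1
Step 5: thread B executes B2 (y = 3). Shared: x=4 y=3 z=0. PCs: A@2 B@2 C@1
Step 6: thread C executes C2 (z = z + 2). Shared: x=4 y=3 z=2. PCs: A@2 B@2 C@2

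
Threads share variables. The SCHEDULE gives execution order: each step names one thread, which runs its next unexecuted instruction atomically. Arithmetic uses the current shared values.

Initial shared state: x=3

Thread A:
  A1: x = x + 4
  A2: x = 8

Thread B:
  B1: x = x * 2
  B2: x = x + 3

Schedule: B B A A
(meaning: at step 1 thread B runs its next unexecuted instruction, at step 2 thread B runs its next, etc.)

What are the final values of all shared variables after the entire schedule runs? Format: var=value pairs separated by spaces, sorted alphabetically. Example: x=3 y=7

Answer: x=8

Derivation:
Step 1: thread B executes B1 (x = x * 2). Shared: x=6. PCs: A@0 B@1
Step 2: thread B executes B2 (x = x + 3). Shared: x=9. PCs: A@0 B@2
Step 3: thread A executes A1 (x = x + 4). Shared: x=13. PCs: A@1 B@2
Step 4: thread A executes A2 (x = 8). Shared: x=8. PCs: A@2 B@2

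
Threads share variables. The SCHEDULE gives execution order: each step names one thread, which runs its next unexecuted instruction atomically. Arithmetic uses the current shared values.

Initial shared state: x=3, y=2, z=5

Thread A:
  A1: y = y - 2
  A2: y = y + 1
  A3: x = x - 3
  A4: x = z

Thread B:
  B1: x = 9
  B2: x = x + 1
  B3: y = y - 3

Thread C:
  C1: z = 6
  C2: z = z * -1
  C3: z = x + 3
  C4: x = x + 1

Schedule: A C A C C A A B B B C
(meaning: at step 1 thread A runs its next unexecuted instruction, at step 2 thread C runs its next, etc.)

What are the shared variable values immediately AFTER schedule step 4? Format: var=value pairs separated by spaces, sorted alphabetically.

Answer: x=3 y=1 z=-6

Derivation:
Step 1: thread A executes A1 (y = y - 2). Shared: x=3 y=0 z=5. PCs: A@1 B@0 C@0
Step 2: thread C executes C1 (z = 6). Shared: x=3 y=0 z=6. PCs: A@1 B@0 C@1
Step 3: thread A executes A2 (y = y + 1). Shared: x=3 y=1 z=6. PCs: A@2 B@0 C@1
Step 4: thread C executes C2 (z = z * -1). Shared: x=3 y=1 z=-6. PCs: A@2 B@0 C@2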